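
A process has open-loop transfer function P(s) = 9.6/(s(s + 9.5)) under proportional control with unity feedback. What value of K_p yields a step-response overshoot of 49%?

K_p = 47.9

From %OS = 100·exp(−πζ/√(1−ζ²)) = 49%, ζ = −ln(0.49)/√(π²+ln²(0.49)) = 0.2214.
Characteristic equation s² + 9.5s + 9.6K_p = 0 gives ζ = 9.5/(2√(9.6K_p)).
Setting ζ = 0.2214: √(9.6K_p) = 9.5/(2·0.2214) = 21.45, so K_p = 460.2/9.6 = 47.9.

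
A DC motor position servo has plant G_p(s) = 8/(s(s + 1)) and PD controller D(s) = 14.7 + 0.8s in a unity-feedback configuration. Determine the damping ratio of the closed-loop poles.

ζ = 0.341

Forward path: (14.7 + 0.8s)·8/(s(s+1)). The closed-loop characteristic equation is s² + (1 + 8·0.8)s + 8·14.7 = 0.
That is s² + 7.4s + 117.6 = 0, so ω_n = 10.84 rad/s and ζ = 7.4/(2·10.84) = 0.3412.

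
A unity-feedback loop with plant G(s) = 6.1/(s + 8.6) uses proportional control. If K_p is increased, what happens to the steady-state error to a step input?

The position error constant K_pos = K_p·G(0) grows with K_p, and e_ss = 1/(1+K_pos) falls.

decrease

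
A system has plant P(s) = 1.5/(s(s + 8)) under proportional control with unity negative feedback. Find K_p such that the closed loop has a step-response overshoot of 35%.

From %OS = 100·exp(−πζ/√(1−ζ²)) = 35%, ζ = −ln(0.35)/√(π²+ln²(0.35)) = 0.3169.
Characteristic equation s² + 8s + 1.5K_p = 0 gives ζ = 8/(2√(1.5K_p)).
Setting ζ = 0.3169: √(1.5K_p) = 8/(2·0.3169) = 12.62, so K_p = 159.3/1.5 = 106.

K_p = 106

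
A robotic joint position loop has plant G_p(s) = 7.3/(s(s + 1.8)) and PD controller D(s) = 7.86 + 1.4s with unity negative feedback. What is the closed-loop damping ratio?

Forward path: (7.86 + 1.4s)·7.3/(s(s+1.8)). The closed-loop characteristic equation is s² + (1.8 + 7.3·1.4)s + 7.3·7.86 = 0.
That is s² + 12.02s + 57.38 = 0, so ω_n = 7.575 rad/s and ζ = 12.02/(2·7.575) = 0.7934.

ζ = 0.793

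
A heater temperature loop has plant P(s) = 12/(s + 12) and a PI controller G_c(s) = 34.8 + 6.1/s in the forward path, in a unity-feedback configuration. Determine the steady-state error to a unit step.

The open loop G_c(s)P(s) has a pole at the origin (type 1), so the static position error constant is infinite and e_ss = 1/(1+∞) = 0.

0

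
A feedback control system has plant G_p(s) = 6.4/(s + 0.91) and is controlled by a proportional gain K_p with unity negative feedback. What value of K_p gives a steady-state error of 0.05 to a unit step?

K_p = 2.7

For a type-0 loop with proportional control, e_ss = 1/(1 + K_p·G_p(0)).
G_p(0) = 7.033. Require 1/(1 + K_p·7.033) = 0.05, so 1 + 7.033·K_p = 20.
K_p = (20 − 1)/7.033 = 2.7.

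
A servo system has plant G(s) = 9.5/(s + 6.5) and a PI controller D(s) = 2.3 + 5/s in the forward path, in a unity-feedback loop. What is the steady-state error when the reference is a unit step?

0

The open loop D(s)G(s) has a pole at the origin (type 1), so the static position error constant is infinite and e_ss = 1/(1+∞) = 0.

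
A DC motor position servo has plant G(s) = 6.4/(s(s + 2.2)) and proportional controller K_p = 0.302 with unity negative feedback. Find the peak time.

From 1 + K_pG(s) = 0: s² + 2.2s + 1.933 = 0 ⇒ ω_n = 1.39, ζ = 0.7912.
Damped frequency ω_d = ω_n√(1−ζ²) = 0.8502 rad/s, so peak time T_p = π/ω_d = 3.7 s.

T_p = 3.7 s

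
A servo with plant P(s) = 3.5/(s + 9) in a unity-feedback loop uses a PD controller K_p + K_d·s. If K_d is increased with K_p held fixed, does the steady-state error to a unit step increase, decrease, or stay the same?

At s = 0 the derivative term contributes nothing: C(0) = K_p regardless of K_d, so K_pos = K_p·P(0) and e_ss are unchanged.

unchanged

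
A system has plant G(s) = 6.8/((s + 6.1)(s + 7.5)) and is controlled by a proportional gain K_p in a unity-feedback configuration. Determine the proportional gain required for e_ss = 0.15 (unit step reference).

K_p = 38.1

For a type-0 loop with proportional control, e_ss = 1/(1 + K_p·G(0)).
G(0) = 0.1486. Require 1/(1 + K_p·0.1486) = 0.15, so 1 + 0.1486·K_p = 6.667.
K_p = (6.667 − 1)/0.1486 = 38.1.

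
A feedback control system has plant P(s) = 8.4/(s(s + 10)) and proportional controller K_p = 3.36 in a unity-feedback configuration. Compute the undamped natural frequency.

ω_n = 5.31 rad/s

The closed-loop denominator is s(s+10) + 3.36·8.4 = s² + 10s + 28.22.
So ω_n² = 28.22 ⇒ ω_n = 5.313 rad/s, and ζ = 10/(2ω_n) = 0.941.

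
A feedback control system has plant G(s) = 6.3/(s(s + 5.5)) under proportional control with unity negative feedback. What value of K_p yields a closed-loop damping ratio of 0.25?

Closed-loop characteristic equation: s² + 5.5s + K_p·6.3 = 0.
So ω_n = √(6.3K_p) and 2ζω_n = 5.5, giving ζ = 5.5/(2√(6.3K_p)).
Setting ζ = 0.25: √(6.3K_p) = 5.5/(2·0.25) = 11, so K_p = 121/6.3 = 19.2.

K_p = 19.2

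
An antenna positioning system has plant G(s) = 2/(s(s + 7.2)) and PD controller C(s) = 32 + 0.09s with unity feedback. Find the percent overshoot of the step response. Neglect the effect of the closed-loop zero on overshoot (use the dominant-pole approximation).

19.5%

Forward path: (32 + 0.09s)·2/(s(s+7.2)). The closed-loop characteristic equation is s² + (7.2 + 2·0.09)s + 2·32 = 0.
That is s² + 7.38s + 64 = 0, so ω_n = 8 rad/s and ζ = 7.38/(2·8) = 0.4612.
%OS = 100·exp(−πζ/√(1−ζ²)) = 19.5%.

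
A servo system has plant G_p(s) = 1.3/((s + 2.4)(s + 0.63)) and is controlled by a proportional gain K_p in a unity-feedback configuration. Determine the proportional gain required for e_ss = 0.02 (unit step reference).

K_p = 57

The loop is type 0, so e_ss(step) = 1/(1 + K_pos) with K_pos = K_p·G_p(0).
G_p(0) = 0.8598. Require 1/(1 + K_p·0.8598) = 0.02, so 1 + 0.8598·K_p = 50.
K_p = (50 − 1)/0.8598 = 57.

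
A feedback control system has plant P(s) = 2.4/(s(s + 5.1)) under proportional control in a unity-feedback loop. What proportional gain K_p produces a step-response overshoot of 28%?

K_p = 19.2

From %OS = 100·exp(−πζ/√(1−ζ²)) = 28%, ζ = −ln(0.28)/√(π²+ln²(0.28)) = 0.3755.
Characteristic equation s² + 5.1s + 2.4K_p = 0 gives ζ = 5.1/(2√(2.4K_p)).
Setting ζ = 0.3755: √(2.4K_p) = 5.1/(2·0.3755) = 6.79, so K_p = 46.11/2.4 = 19.2.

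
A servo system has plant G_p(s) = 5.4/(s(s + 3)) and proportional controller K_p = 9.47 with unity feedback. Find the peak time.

From 1 + K_pG_p(s) = 0: s² + 3s + 51.14 = 0 ⇒ ω_n = 7.151, ζ = 0.2098.
Damped frequency ω_d = ω_n√(1−ζ²) = 6.992 rad/s, so peak time T_p = π/ω_d = 0.449 s.

T_p = 0.449 s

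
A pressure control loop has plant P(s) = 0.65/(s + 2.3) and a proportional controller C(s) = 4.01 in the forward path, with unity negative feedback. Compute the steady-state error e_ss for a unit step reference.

0.469

The loop is type 0. Static position error constant K_pos = C(0)·P(0) = 4.01·0.2826 = 1.133.
Steady-state error to a unit step: e_ss = 1/(1+K_pos) = 1/2.133 = 0.469.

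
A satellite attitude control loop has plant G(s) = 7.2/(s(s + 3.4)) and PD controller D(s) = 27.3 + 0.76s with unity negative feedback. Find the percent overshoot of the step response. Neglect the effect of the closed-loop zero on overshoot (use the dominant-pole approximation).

35.1%

Forward path: (27.3 + 0.76s)·7.2/(s(s+3.4)). The closed-loop characteristic equation is s² + (3.4 + 7.2·0.76)s + 7.2·27.3 = 0.
That is s² + 8.872s + 196.6 = 0, so ω_n = 14.02 rad/s and ζ = 8.872/(2·14.02) = 0.3164.
%OS = 100·exp(−πζ/√(1−ζ²)) = 35.1%.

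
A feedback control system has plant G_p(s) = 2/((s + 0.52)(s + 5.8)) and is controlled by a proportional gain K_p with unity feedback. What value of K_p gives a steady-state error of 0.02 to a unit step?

The loop is type 0, so e_ss(step) = 1/(1 + K_pos) with K_pos = K_p·G_p(0).
G_p(0) = 0.6631. Require 1/(1 + K_p·0.6631) = 0.02, so 1 + 0.6631·K_p = 50.
K_p = (50 − 1)/0.6631 = 73.9.

K_p = 73.9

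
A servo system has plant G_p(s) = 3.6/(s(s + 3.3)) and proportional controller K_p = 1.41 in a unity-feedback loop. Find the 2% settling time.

Closed-loop characteristic equation: s² + 3.3s + 5.076 = 0, so ω_n = 2.253 rad/s and ζ = 3.3/(2·2.253) = 0.7324.
2% settling time T_s ≈ 4/(ζω_n) = 4/1.65 = 2.42 s.

T_s ≈ 2.42 s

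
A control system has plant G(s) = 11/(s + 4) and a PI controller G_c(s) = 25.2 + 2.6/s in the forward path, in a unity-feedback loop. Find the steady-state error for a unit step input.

0

The open loop G_c(s)G(s) has a pole at the origin (type 1), so the static position error constant is infinite and e_ss = 1/(1+∞) = 0.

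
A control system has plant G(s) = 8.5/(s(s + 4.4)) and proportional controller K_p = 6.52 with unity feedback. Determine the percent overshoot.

37.8%

The closed-loop denominator s² + 4.4s + 55.42 gives ω_n = √55.42 = 7.444 and ζ = 4.4/(2ω_n) = 0.2955.
%OS = 100·exp(−πζ/√(1−ζ²)) = 100·exp(−π·0.2955/√0.9127) = 37.8%.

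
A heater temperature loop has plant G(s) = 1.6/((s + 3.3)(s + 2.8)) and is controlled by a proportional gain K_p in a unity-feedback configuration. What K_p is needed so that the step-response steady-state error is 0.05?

K_p = 110

For a type-0 loop with proportional control, e_ss = 1/(1 + K_p·G(0)).
G(0) = 0.1732. Require 1/(1 + K_p·0.1732) = 0.05, so 1 + 0.1732·K_p = 20.
K_p = (20 − 1)/0.1732 = 110.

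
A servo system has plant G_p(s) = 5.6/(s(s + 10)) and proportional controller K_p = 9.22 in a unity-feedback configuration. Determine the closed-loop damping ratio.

With unity feedback the closed-loop characteristic equation is s² + 10s + 9.22·5.6 = s² + 10s + 51.63 = 0.
Matching s² + 2ζω_n s + ω_n²: ω_n = √51.63 = 7.186 rad/s and 2ζω_n = 10, so ζ = 10/(2·7.186) = 0.696.

ζ = 0.696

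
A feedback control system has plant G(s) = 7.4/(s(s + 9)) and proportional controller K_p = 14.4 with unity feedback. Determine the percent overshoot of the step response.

21.8%

Closed-loop characteristic equation: s² + 9s + 106.6 = 0, so ω_n = 10.32 rad/s and ζ = 9/(2·10.32) = 0.4359.
%OS = 100·exp(−πζ/√(1−ζ²)) = 100·exp(−π·0.4359/√0.81) = 21.8%.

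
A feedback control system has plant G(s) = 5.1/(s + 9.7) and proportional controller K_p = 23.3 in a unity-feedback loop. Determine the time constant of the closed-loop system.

Closed-loop transfer function: T(s) = K_p·G(s)/(1 + K_p·G(s)) = 118.8/(s + 9.7 + 118.8) = 118.8/(s + 128.5).
Time constant τ = 1/128.5 = 0.00778 s.

τ = 0.00778 s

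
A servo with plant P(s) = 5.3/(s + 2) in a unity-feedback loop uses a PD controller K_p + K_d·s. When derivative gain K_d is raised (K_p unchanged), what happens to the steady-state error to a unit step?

unchanged

K_d affects only the transient (the s-coefficient); the DC loop gain, and hence e_ss, depends only on K_p.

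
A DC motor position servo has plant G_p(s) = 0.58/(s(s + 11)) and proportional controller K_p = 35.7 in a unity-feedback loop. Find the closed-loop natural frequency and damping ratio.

1 + K_p·G_p(s) = 0 gives s² + 11s + 20.71 = 0.
Matching s² + 2ζω_n s + ω_n²: ω_n = √20.71 = 4.55 rad/s and 2ζω_n = 11, so ζ = 11/(2·4.55) = 1.21.

ω_n = 4.55 rad/s, ζ = 1.21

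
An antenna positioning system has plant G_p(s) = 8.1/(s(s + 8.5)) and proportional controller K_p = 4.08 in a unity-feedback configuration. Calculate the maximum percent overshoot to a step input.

The closed-loop denominator s² + 8.5s + 33.05 gives ω_n = √33.05 = 5.749 and ζ = 8.5/(2ω_n) = 0.7393.
%OS = 100·exp(−πζ/√(1−ζ²)) = 100·exp(−π·0.7393/√0.4534) = 3.18%.

3.18%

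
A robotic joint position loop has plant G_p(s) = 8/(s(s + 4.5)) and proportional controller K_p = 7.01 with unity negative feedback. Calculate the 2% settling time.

T_s ≈ 1.78 s

The closed-loop denominator s² + 4.5s + 56.08 gives ω_n = √56.08 = 7.489 and ζ = 4.5/(2ω_n) = 0.3005.
2% settling time T_s ≈ 4/(ζω_n) = 4/2.25 = 1.78 s.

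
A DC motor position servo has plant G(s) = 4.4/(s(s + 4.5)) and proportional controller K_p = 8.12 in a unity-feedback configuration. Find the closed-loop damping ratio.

ζ = 0.376

1 + K_p·G(s) = 0 gives s² + 4.5s + 35.73 = 0.
So ω_n² = 35.73 ⇒ ω_n = 5.977 rad/s, and ζ = 4.5/(2ω_n) = 0.376.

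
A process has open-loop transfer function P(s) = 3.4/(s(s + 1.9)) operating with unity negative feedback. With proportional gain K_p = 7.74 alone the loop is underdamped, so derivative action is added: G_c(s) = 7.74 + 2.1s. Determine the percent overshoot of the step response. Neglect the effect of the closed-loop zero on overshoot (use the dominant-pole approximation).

Forward path: (7.74 + 2.1s)·3.4/(s(s+1.9)). The closed-loop characteristic equation is s² + (1.9 + 3.4·2.1)s + 3.4·7.74 = 0.
That is s² + 9.04s + 26.32 = 0, so ω_n = 5.13 rad/s and ζ = 9.04/(2·5.13) = 0.8811.
%OS = 100·exp(−πζ/√(1−ζ²)) = 0.287%.

0.287%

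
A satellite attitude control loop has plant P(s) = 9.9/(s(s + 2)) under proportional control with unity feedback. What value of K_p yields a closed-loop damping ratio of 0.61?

K_p = 0.271

Closed-loop characteristic equation: s² + 2s + K_p·9.9 = 0.
So ω_n = √(9.9K_p) and 2ζω_n = 2, giving ζ = 2/(2√(9.9K_p)).
Setting ζ = 0.61: √(9.9K_p) = 2/(2·0.61) = 1.639, so K_p = 2.687/9.9 = 0.271.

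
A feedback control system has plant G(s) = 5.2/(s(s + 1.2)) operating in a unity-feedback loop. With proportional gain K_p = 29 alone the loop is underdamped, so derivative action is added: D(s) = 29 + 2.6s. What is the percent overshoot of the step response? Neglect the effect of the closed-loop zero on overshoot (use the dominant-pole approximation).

9.52%

Forward path: (29 + 2.6s)·5.2/(s(s+1.2)). The closed-loop characteristic equation is s² + (1.2 + 5.2·2.6)s + 5.2·29 = 0.
That is s² + 14.72s + 150.8 = 0, so ω_n = 12.28 rad/s and ζ = 14.72/(2·12.28) = 0.5993.
%OS = 100·exp(−πζ/√(1−ζ²)) = 9.52%.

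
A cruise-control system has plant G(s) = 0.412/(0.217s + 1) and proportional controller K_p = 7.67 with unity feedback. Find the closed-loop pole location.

Closed loop: T(s) = K_p·G/(1+K_p·G) = 3.16/(0.217s + 1 + 3.16), with pole at s = −(1 + 3.16)/0.217 = −19.17.

s = -19.17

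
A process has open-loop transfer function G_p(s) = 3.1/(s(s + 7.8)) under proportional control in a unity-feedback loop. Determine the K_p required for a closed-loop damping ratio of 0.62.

K_p = 12.8

Closed-loop characteristic equation: s² + 7.8s + K_p·3.1 = 0.
So ω_n = √(3.1K_p) and 2ζω_n = 7.8, giving ζ = 7.8/(2√(3.1K_p)).
Setting ζ = 0.62: √(3.1K_p) = 7.8/(2·0.62) = 6.29, so K_p = 39.57/3.1 = 12.8.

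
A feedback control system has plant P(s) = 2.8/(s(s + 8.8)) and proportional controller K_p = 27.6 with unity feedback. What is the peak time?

From 1 + K_pP(s) = 0: s² + 8.8s + 77.28 = 0 ⇒ ω_n = 8.791, ζ = 0.5005.
Damped frequency ω_d = ω_n√(1−ζ²) = 7.611 rad/s, so peak time T_p = π/ω_d = 0.413 s.

T_p = 0.413 s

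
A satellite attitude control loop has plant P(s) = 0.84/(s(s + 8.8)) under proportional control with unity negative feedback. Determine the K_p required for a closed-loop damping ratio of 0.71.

K_p = 45.7

Closed-loop characteristic equation: s² + 8.8s + K_p·0.84 = 0.
So ω_n = √(0.84K_p) and 2ζω_n = 8.8, giving ζ = 8.8/(2√(0.84K_p)).
Setting ζ = 0.71: √(0.84K_p) = 8.8/(2·0.71) = 6.197, so K_p = 38.41/0.84 = 45.7.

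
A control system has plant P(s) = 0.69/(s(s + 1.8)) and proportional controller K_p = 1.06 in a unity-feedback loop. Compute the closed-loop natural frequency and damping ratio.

ω_n = 0.855 rad/s, ζ = 1.05

The closed-loop denominator is s(s+1.8) + 1.06·0.69 = s² + 1.8s + 0.7314.
So ω_n² = 0.7314 ⇒ ω_n = 0.8552 rad/s, and ζ = 1.8/(2ω_n) = 1.05.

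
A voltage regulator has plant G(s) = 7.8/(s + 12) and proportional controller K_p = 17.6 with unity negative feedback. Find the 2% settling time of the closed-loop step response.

T_s ≈ 0.0268 s

Closed-loop transfer function: T(s) = K_p·G(s)/(1 + K_p·G(s)) = 137.3/(s + 12 + 137.3) = 137.3/(s + 149.3).
Time constant τ = 1/149.3 = 0.006699 s, so the 2% settling time is about 4τ = 0.0268 s.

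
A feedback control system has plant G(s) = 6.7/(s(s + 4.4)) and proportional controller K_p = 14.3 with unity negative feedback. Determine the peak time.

T_p = 0.329 s

Closed-loop characteristic equation: s² + 4.4s + 95.81 = 0, so ω_n = 9.788 rad/s and ζ = 4.4/(2·9.788) = 0.2248.
Damped frequency ω_d = ω_n√(1−ζ²) = 9.538 rad/s, so peak time T_p = π/ω_d = 0.329 s.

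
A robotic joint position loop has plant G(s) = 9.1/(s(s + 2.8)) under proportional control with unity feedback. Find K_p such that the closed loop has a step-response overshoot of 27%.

K_p = 1.46

From %OS = 100·exp(−πζ/√(1−ζ²)) = 27%, ζ = −ln(0.27)/√(π²+ln²(0.27)) = 0.3847.
Characteristic equation s² + 2.8s + 9.1K_p = 0 gives ζ = 2.8/(2√(9.1K_p)).
Setting ζ = 0.3847: √(9.1K_p) = 2.8/(2·0.3847) = 3.639, so K_p = 13.24/9.1 = 1.46.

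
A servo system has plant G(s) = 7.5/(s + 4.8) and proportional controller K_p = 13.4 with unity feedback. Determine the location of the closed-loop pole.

s = -105.3

Closed-loop transfer function: T(s) = K_p·G(s)/(1 + K_p·G(s)) = 100.5/(s + 4.8 + 100.5) = 100.5/(s + 105.3).
The closed-loop pole is at s = −105.3.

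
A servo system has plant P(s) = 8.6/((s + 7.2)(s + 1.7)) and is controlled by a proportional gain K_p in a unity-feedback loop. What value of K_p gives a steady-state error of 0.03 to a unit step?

K_p = 46

For a type-0 loop with proportional control, e_ss = 1/(1 + K_p·P(0)).
P(0) = 0.7026. Require 1/(1 + K_p·0.7026) = 0.03, so 1 + 0.7026·K_p = 33.33.
K_p = (33.33 − 1)/0.7026 = 46.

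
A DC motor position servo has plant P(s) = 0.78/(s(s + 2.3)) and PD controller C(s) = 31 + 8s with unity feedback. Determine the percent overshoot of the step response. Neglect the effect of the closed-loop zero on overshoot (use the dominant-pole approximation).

0.408%

Forward path: (31 + 8s)·0.78/(s(s+2.3)). The closed-loop characteristic equation is s² + (2.3 + 0.78·8)s + 0.78·31 = 0.
That is s² + 8.54s + 24.18 = 0, so ω_n = 4.917 rad/s and ζ = 8.54/(2·4.917) = 0.8684.
%OS = 100·exp(−πζ/√(1−ζ²)) = 0.408%.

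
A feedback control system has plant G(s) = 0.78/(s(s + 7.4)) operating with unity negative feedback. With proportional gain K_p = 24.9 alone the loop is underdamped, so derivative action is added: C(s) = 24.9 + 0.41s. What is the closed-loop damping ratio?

ζ = 0.876

Forward path: (24.9 + 0.41s)·0.78/(s(s+7.4)). The closed-loop characteristic equation is s² + (7.4 + 0.78·0.41)s + 0.78·24.9 = 0.
That is s² + 7.72s + 19.42 = 0, so ω_n = 4.407 rad/s and ζ = 7.72/(2·4.407) = 0.8758.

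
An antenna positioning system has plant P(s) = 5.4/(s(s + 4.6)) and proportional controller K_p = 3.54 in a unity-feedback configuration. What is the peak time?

Closed-loop characteristic equation: s² + 4.6s + 19.12 = 0, so ω_n = 4.372 rad/s and ζ = 4.6/(2·4.372) = 0.5261.
Damped frequency ω_d = ω_n√(1−ζ²) = 3.718 rad/s, so peak time T_p = π/ω_d = 0.845 s.

T_p = 0.845 s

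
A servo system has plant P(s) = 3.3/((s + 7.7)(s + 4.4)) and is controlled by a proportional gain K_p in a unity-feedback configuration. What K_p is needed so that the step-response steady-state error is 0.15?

K_p = 58.2

For a type-0 loop with proportional control, e_ss = 1/(1 + K_p·P(0)).
P(0) = 0.0974. Require 1/(1 + K_p·0.0974) = 0.15, so 1 + 0.0974·K_p = 6.667.
K_p = (6.667 − 1)/0.0974 = 58.2.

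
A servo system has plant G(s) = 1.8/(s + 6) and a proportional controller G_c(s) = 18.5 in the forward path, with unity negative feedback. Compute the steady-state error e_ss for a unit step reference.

0.153

The loop is type 0. Static position error constant K_pos = G_c(0)·G(0) = 18.5·0.3 = 5.55.
Steady-state error to a unit step: e_ss = 1/(1+K_pos) = 1/6.55 = 0.153.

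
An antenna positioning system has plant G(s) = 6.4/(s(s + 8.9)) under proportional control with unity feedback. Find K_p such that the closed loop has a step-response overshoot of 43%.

K_p = 46

From %OS = 100·exp(−πζ/√(1−ζ²)) = 43%, ζ = −ln(0.43)/√(π²+ln²(0.43)) = 0.2594.
Characteristic equation s² + 8.9s + 6.4K_p = 0 gives ζ = 8.9/(2√(6.4K_p)).
Setting ζ = 0.2594: √(6.4K_p) = 8.9/(2·0.2594) = 17.15, so K_p = 294.2/6.4 = 46.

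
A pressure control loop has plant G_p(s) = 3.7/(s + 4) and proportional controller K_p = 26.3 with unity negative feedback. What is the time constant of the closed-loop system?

Closed-loop transfer function: T(s) = K_p·G_p(s)/(1 + K_p·G_p(s)) = 97.31/(s + 4 + 97.31) = 97.31/(s + 101.3).
Time constant τ = 1/101.3 = 0.00987 s.

τ = 0.00987 s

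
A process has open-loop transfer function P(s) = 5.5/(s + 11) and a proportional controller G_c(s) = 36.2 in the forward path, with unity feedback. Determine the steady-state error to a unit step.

The loop is type 0. Static position error constant K_pos = G_c(0)·P(0) = 36.2·0.5 = 18.1.
Steady-state error to a unit step: e_ss = 1/(1+K_pos) = 1/19.1 = 0.0524.

0.0524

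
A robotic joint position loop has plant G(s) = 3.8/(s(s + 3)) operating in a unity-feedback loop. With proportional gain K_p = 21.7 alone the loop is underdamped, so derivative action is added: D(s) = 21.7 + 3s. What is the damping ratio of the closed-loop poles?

Forward path: (21.7 + 3s)·3.8/(s(s+3)). The closed-loop characteristic equation is s² + (3 + 3.8·3)s + 3.8·21.7 = 0.
That is s² + 14.4s + 82.46 = 0, so ω_n = 9.081 rad/s and ζ = 14.4/(2·9.081) = 0.7929.

ζ = 0.793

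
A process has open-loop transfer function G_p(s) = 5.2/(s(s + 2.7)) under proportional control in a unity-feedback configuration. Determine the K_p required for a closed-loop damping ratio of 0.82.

K_p = 0.521

Closed-loop characteristic equation: s² + 2.7s + K_p·5.2 = 0.
So ω_n = √(5.2K_p) and 2ζω_n = 2.7, giving ζ = 2.7/(2√(5.2K_p)).
Setting ζ = 0.82: √(5.2K_p) = 2.7/(2·0.82) = 1.646, so K_p = 2.71/5.2 = 0.521.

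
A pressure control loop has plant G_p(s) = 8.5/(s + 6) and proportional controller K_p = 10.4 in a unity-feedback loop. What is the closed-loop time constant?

τ = 0.0106 s

Closed-loop transfer function: T(s) = K_p·G_p(s)/(1 + K_p·G_p(s)) = 88.4/(s + 6 + 88.4) = 88.4/(s + 94.4).
Time constant τ = 1/94.4 = 0.0106 s.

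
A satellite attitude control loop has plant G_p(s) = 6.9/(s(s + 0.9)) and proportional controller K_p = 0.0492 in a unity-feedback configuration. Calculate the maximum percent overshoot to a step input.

2.19%

From 1 + K_pG_p(s) = 0: s² + 0.9s + 0.3395 = 0 ⇒ ω_n = 0.5826, ζ = 0.7723.
%OS = 100·exp(−πζ/√(1−ζ²)) = 100·exp(−π·0.7723/√0.4035) = 2.19%.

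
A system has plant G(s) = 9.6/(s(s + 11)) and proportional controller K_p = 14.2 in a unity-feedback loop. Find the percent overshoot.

Closed-loop characteristic equation: s² + 11s + 136.3 = 0, so ω_n = 11.68 rad/s and ζ = 11/(2·11.68) = 0.4711.
%OS = 100·exp(−πζ/√(1−ζ²)) = 100·exp(−π·0.4711/√0.7781) = 18.7%.

18.7%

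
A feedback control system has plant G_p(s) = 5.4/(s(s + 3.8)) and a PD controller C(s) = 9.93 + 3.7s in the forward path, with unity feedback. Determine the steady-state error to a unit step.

0

The open loop C(s)G_p(s) has a pole at the origin (type 1), so the static position error constant is infinite and e_ss = 1/(1+∞) = 0.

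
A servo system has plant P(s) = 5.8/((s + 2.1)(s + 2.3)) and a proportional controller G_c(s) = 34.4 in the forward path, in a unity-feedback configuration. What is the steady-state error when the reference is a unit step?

The loop is type 0. Static position error constant K_pos = G_c(0)·P(0) = 34.4·1.201 = 41.31.
Steady-state error to a unit step: e_ss = 1/(1+K_pos) = 1/42.31 = 0.0236.

0.0236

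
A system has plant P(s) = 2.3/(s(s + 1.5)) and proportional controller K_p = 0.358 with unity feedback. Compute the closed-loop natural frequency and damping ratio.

With unity feedback the closed-loop characteristic equation is s² + 1.5s + 0.358·2.3 = s² + 1.5s + 0.8234 = 0.
So ω_n² = 0.8234 ⇒ ω_n = 0.9074 rad/s, and ζ = 1.5/(2ω_n) = 0.827.

ω_n = 0.907 rad/s, ζ = 0.827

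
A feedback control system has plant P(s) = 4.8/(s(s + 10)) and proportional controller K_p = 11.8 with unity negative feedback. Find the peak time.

T_p = 0.559 s

The closed-loop denominator s² + 10s + 56.64 gives ω_n = √56.64 = 7.526 and ζ = 10/(2ω_n) = 0.6644.
Damped frequency ω_d = ω_n√(1−ζ²) = 5.625 rad/s, so peak time T_p = π/ω_d = 0.559 s.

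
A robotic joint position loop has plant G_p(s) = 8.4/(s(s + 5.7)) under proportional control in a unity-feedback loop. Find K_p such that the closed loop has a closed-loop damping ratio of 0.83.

K_p = 1.4

Closed-loop characteristic equation: s² + 5.7s + K_p·8.4 = 0.
So ω_n = √(8.4K_p) and 2ζω_n = 5.7, giving ζ = 5.7/(2√(8.4K_p)).
Setting ζ = 0.83: √(8.4K_p) = 5.7/(2·0.83) = 3.434, so K_p = 11.79/8.4 = 1.4.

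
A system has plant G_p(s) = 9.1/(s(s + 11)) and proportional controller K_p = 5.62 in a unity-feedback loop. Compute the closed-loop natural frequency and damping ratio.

The closed-loop denominator is s(s+11) + 5.62·9.1 = s² + 11s + 51.14.
Matching s² + 2ζω_n s + ω_n²: ω_n = √51.14 = 7.151 rad/s and 2ζω_n = 11, so ζ = 11/(2·7.151) = 0.769.

ω_n = 7.15 rad/s, ζ = 0.769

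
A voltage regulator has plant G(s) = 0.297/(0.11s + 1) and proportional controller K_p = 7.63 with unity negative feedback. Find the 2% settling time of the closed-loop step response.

T_s ≈ 0.135 s

Closed loop: T(s) = K_p·G/(1+K_p·G) = 2.266/(0.11s + 1 + 2.266), with pole at s = −(1 + 2.266)/0.11 = −29.69.
τ = 1/29.69 = 0.03368 s, so 2% settling time ≈ 4τ = 0.135 s.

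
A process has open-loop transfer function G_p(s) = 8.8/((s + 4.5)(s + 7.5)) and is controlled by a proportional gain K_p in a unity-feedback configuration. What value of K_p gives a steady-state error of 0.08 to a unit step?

K_p = 44.1

The loop is type 0, so e_ss(step) = 1/(1 + K_pos) with K_pos = K_p·G_p(0).
G_p(0) = 0.2607. Require 1/(1 + K_p·0.2607) = 0.08, so 1 + 0.2607·K_p = 12.5.
K_p = (12.5 − 1)/0.2607 = 44.1.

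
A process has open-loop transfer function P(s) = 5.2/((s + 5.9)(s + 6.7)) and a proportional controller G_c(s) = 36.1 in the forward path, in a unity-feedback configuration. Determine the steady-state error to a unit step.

0.174

The loop is type 0. Static position error constant K_pos = G_c(0)·P(0) = 36.1·0.1315 = 4.749.
Steady-state error to a unit step: e_ss = 1/(1+K_pos) = 1/5.749 = 0.174.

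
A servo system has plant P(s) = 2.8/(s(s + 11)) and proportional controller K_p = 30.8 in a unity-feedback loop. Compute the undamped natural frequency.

The closed-loop denominator is s(s+11) + 30.8·2.8 = s² + 11s + 86.24.
Matching s² + 2ζω_n s + ω_n²: ω_n = √86.24 = 9.287 rad/s and 2ζω_n = 11, so ζ = 11/(2·9.287) = 0.592.

ω_n = 9.29 rad/s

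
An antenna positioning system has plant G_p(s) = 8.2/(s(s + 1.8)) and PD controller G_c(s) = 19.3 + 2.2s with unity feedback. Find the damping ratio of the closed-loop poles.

Forward path: (19.3 + 2.2s)·8.2/(s(s+1.8)). The closed-loop characteristic equation is s² + (1.8 + 8.2·2.2)s + 8.2·19.3 = 0.
That is s² + 19.84s + 158.3 = 0, so ω_n = 12.58 rad/s and ζ = 19.84/(2·12.58) = 0.7885.

ζ = 0.789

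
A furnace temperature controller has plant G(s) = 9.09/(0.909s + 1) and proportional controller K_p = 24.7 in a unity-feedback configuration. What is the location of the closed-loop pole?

Closed loop: T(s) = K_p·G/(1+K_p·G) = 224.5/(0.909s + 1 + 224.5), with pole at s = −(1 + 224.5)/0.909 = −248.1.

s = -248.1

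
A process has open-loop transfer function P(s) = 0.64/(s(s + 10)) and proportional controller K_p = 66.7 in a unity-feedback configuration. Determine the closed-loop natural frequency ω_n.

ω_n = 6.53 rad/s

1 + K_p·P(s) = 0 gives s² + 10s + 42.69 = 0.
So ω_n² = 42.69 ⇒ ω_n = 6.534 rad/s, and ζ = 10/(2ω_n) = 0.765.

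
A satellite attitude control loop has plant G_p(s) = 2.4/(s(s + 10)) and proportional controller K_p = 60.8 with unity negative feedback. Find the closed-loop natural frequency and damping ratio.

ω_n = 12.1 rad/s, ζ = 0.414

The closed-loop denominator is s(s+10) + 60.8·2.4 = s² + 10s + 145.9.
Matching s² + 2ζω_n s + ω_n²: ω_n = √145.9 = 12.08 rad/s and 2ζω_n = 10, so ζ = 10/(2·12.08) = 0.414.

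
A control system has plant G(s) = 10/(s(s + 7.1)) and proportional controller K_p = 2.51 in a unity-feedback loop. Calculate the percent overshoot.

The closed-loop denominator s² + 7.1s + 25.1 gives ω_n = √25.1 = 5.01 and ζ = 7.1/(2ω_n) = 0.7086.
%OS = 100·exp(−πζ/√(1−ζ²)) = 100·exp(−π·0.7086/√0.4979) = 4.26%.

4.26%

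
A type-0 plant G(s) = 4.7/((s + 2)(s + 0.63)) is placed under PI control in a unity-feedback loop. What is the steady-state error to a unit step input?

The PI controller's integrator makes the forward path type 1, so e_ss to a step is zero.

0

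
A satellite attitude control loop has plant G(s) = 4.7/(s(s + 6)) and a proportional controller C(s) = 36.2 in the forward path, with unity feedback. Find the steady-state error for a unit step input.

The open loop C(s)G(s) has a pole at the origin (type 1), so the static position error constant is infinite and e_ss = 1/(1+∞) = 0.

0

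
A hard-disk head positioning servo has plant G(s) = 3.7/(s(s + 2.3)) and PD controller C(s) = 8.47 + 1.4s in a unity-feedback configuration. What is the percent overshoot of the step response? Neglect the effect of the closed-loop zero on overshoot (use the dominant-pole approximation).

Forward path: (8.47 + 1.4s)·3.7/(s(s+2.3)). The closed-loop characteristic equation is s² + (2.3 + 3.7·1.4)s + 3.7·8.47 = 0.
That is s² + 7.48s + 31.34 = 0, so ω_n = 5.598 rad/s and ζ = 7.48/(2·5.598) = 0.6681.
%OS = 100·exp(−πζ/√(1−ζ²)) = 5.96%.

5.96%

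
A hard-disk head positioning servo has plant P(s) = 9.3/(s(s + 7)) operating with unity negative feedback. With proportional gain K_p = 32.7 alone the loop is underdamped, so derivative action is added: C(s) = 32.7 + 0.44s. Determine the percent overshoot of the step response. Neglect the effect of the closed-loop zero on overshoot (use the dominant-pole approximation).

Forward path: (32.7 + 0.44s)·9.3/(s(s+7)). The closed-loop characteristic equation is s² + (7 + 9.3·0.44)s + 9.3·32.7 = 0.
That is s² + 11.09s + 304.1 = 0, so ω_n = 17.44 rad/s and ζ = 11.09/(2·17.44) = 0.318.
%OS = 100·exp(−πζ/√(1−ζ²)) = 34.9%.

34.9%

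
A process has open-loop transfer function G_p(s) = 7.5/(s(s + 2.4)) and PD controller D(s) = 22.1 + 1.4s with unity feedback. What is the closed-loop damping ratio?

Forward path: (22.1 + 1.4s)·7.5/(s(s+2.4)). The closed-loop characteristic equation is s² + (2.4 + 7.5·1.4)s + 7.5·22.1 = 0.
That is s² + 12.9s + 165.8 = 0, so ω_n = 12.87 rad/s and ζ = 12.9/(2·12.87) = 0.501.

ζ = 0.501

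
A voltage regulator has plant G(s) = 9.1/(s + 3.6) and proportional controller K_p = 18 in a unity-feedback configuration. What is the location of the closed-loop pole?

Closed-loop transfer function: T(s) = K_p·G(s)/(1 + K_p·G(s)) = 163.8/(s + 3.6 + 163.8) = 163.8/(s + 167.4).
The closed-loop pole is at s = −167.4.

s = -167.4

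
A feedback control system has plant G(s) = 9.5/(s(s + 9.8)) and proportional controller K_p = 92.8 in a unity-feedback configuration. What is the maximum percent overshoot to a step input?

59.1%

Closed-loop characteristic equation: s² + 9.8s + 881.6 = 0, so ω_n = 29.69 rad/s and ζ = 9.8/(2·29.69) = 0.165.
%OS = 100·exp(−πζ/√(1−ζ²)) = 100·exp(−π·0.165/√0.9728) = 59.1%.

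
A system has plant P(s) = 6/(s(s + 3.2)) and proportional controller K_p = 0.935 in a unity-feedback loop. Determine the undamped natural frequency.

With unity feedback the closed-loop characteristic equation is s² + 3.2s + 0.935·6 = s² + 3.2s + 5.61 = 0.
So ω_n² = 5.61 ⇒ ω_n = 2.369 rad/s, and ζ = 3.2/(2ω_n) = 0.676.

ω_n = 2.37 rad/s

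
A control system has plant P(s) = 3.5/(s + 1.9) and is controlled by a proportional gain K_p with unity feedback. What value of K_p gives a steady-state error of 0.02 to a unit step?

Steady-state error for a unit step on this type-0 loop is 1/(1 + K_p·P(0)).
P(0) = 1.842. Require 1/(1 + K_p·1.842) = 0.02, so 1 + 1.842·K_p = 50.
K_p = (50 − 1)/1.842 = 26.6.

K_p = 26.6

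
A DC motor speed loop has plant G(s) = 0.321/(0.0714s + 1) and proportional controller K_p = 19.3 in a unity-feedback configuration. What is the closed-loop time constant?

τ = 0.00992 s

Closed loop: T(s) = K_p·G/(1+K_p·G) = 6.195/(0.0714s + 1 + 6.195), with pole at s = −(1 + 6.195)/0.0714 = −100.8.
Closed-loop time constant τ = 1/100.8 = 0.00992 s.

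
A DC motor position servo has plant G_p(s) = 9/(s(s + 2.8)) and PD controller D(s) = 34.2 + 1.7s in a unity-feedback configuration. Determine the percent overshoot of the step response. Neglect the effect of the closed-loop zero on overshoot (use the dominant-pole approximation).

Forward path: (34.2 + 1.7s)·9/(s(s+2.8)). The closed-loop characteristic equation is s² + (2.8 + 9·1.7)s + 9·34.2 = 0.
That is s² + 18.1s + 307.8 = 0, so ω_n = 17.54 rad/s and ζ = 18.1/(2·17.54) = 0.5158.
%OS = 100·exp(−πζ/√(1−ζ²)) = 15.1%.

15.1%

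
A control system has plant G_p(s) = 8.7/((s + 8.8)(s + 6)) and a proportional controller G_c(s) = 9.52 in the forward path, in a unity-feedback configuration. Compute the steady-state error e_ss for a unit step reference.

0.389

The loop is type 0. Static position error constant K_pos = G_c(0)·G_p(0) = 9.52·0.1648 = 1.569.
Steady-state error to a unit step: e_ss = 1/(1+K_pos) = 1/2.569 = 0.389.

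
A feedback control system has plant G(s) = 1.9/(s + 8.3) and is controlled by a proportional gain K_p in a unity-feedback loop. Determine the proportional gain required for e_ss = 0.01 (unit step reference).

K_p = 432

Steady-state error for a unit step on this type-0 loop is 1/(1 + K_p·G(0)).
G(0) = 0.2289. Require 1/(1 + K_p·0.2289) = 0.01, so 1 + 0.2289·K_p = 100.
K_p = (100 − 1)/0.2289 = 432.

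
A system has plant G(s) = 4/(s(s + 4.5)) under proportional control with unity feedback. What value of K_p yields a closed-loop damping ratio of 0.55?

K_p = 4.18

Closed-loop characteristic equation: s² + 4.5s + K_p·4 = 0.
So ω_n = √(4K_p) and 2ζω_n = 4.5, giving ζ = 4.5/(2√(4K_p)).
Setting ζ = 0.55: √(4K_p) = 4.5/(2·0.55) = 4.091, so K_p = 16.74/4 = 4.18.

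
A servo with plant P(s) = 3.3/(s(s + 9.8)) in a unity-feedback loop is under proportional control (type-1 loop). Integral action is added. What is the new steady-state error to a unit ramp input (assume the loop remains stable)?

0

The integrator raises the loop to type 2, so K_v → ∞ and e_ss to a ramp is zero.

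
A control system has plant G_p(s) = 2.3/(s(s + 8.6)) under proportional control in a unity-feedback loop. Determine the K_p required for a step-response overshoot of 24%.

From %OS = 100·exp(−πζ/√(1−ζ²)) = 24%, ζ = −ln(0.24)/√(π²+ln²(0.24)) = 0.4136.
Characteristic equation s² + 8.6s + 2.3K_p = 0 gives ζ = 8.6/(2√(2.3K_p)).
Setting ζ = 0.4136: √(2.3K_p) = 8.6/(2·0.4136) = 10.4, so K_p = 108.1/2.3 = 47.

K_p = 47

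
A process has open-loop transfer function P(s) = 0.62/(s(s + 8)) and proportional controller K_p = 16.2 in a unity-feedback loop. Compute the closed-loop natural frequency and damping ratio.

1 + K_p·P(s) = 0 gives s² + 8s + 10.04 = 0.
Matching s² + 2ζω_n s + ω_n²: ω_n = √10.04 = 3.169 rad/s and 2ζω_n = 8, so ζ = 8/(2·3.169) = 1.26.

ω_n = 3.17 rad/s, ζ = 1.26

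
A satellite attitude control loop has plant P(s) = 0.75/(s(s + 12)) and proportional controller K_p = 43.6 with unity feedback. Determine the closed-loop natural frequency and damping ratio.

1 + K_p·P(s) = 0 gives s² + 12s + 32.7 = 0.
Matching s² + 2ζω_n s + ω_n²: ω_n = √32.7 = 5.718 rad/s and 2ζω_n = 12, so ζ = 12/(2·5.718) = 1.05.

ω_n = 5.72 rad/s, ζ = 1.05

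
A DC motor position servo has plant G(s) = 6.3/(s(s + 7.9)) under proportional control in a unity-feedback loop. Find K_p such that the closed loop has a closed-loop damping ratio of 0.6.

Closed-loop characteristic equation: s² + 7.9s + K_p·6.3 = 0.
So ω_n = √(6.3K_p) and 2ζω_n = 7.9, giving ζ = 7.9/(2√(6.3K_p)).
Setting ζ = 0.6: √(6.3K_p) = 7.9/(2·0.6) = 6.583, so K_p = 43.34/6.3 = 6.88.

K_p = 6.88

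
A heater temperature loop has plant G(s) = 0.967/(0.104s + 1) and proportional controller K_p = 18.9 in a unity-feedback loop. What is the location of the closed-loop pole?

s = -185.3

Closed loop: T(s) = K_p·G/(1+K_p·G) = 18.28/(0.104s + 1 + 18.28), with pole at s = −(1 + 18.28)/0.104 = −185.3.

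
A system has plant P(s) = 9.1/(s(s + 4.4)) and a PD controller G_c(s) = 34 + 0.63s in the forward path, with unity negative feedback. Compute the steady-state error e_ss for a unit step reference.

The open loop G_c(s)P(s) has a pole at the origin (type 1), so the static position error constant is infinite and e_ss = 1/(1+∞) = 0.

0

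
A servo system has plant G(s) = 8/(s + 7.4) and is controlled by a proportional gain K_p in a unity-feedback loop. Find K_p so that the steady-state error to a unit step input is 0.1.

The loop is type 0, so e_ss(step) = 1/(1 + K_pos) with K_pos = K_p·G(0).
G(0) = 1.081. Require 1/(1 + K_p·1.081) = 0.1, so 1 + 1.081·K_p = 10.
K_p = (10 − 1)/1.081 = 8.33.

K_p = 8.33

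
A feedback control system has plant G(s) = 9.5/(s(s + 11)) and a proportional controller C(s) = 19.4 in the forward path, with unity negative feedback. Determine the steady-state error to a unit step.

The open loop C(s)G(s) has a pole at the origin (type 1), so the static position error constant is infinite and e_ss = 1/(1+∞) = 0.

0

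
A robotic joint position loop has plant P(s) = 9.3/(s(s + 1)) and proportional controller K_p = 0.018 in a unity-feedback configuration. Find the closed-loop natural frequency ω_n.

ω_n = 0.409 rad/s

The closed-loop denominator is s(s+1) + 0.018·9.3 = s² + 1s + 0.1674.
Matching s² + 2ζω_n s + ω_n²: ω_n = √0.1674 = 0.4091 rad/s and 2ζω_n = 1, so ζ = 1/(2·0.4091) = 1.22.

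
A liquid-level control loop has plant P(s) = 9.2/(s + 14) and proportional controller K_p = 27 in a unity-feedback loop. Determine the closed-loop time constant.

τ = 0.00381 s

Closed-loop transfer function: T(s) = K_p·P(s)/(1 + K_p·P(s)) = 248.4/(s + 14 + 248.4) = 248.4/(s + 262.4).
Time constant τ = 1/262.4 = 0.00381 s.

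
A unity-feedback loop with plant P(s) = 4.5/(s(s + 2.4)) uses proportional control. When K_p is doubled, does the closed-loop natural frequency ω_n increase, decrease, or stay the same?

increase

ω_n = √(4.5·K_p), which grows with K_p.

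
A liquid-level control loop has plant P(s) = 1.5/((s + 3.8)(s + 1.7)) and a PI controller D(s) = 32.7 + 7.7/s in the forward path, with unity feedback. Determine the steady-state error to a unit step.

0

The open loop D(s)P(s) has a pole at the origin (type 1), so the static position error constant is infinite and e_ss = 1/(1+∞) = 0.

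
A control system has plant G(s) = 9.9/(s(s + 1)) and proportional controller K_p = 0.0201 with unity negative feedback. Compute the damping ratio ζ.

With unity feedback the closed-loop characteristic equation is s² + 1s + 0.0201·9.9 = s² + 1s + 0.199 = 0.
Matching s² + 2ζω_n s + ω_n²: ω_n = √0.199 = 0.4461 rad/s and 2ζω_n = 1, so ζ = 1/(2·0.4461) = 1.12.

ζ = 1.12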